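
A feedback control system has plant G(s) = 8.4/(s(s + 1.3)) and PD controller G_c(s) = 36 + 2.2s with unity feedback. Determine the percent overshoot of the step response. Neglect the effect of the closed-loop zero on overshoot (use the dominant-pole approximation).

11.4%

Forward path: (36 + 2.2s)·8.4/(s(s+1.3)). The closed-loop characteristic equation is s² + (1.3 + 8.4·2.2)s + 8.4·36 = 0.
That is s² + 19.78s + 302.4 = 0, so ω_n = 17.39 rad/s and ζ = 19.78/(2·17.39) = 0.5687.
%OS = 100·exp(−πζ/√(1−ζ²)) = 11.4%.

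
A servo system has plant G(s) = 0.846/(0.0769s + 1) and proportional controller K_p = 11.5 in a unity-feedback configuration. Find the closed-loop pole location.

s = -139.5

Closed loop: T(s) = K_p·G/(1+K_p·G) = 9.729/(0.0769s + 1 + 9.729), with pole at s = −(1 + 9.729)/0.0769 = −139.5.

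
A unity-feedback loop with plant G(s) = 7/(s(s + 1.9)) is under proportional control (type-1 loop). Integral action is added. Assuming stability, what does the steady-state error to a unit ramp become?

The integrator raises the loop to type 2, so K_v → ∞ and e_ss to a ramp is zero.

0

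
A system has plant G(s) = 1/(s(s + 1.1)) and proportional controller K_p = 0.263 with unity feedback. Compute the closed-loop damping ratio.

ζ = 1.07

The closed-loop denominator is s(s+1.1) + 0.263·1 = s² + 1.1s + 0.263.
So ω_n² = 0.263 ⇒ ω_n = 0.5128 rad/s, and ζ = 1.1/(2ω_n) = 1.07.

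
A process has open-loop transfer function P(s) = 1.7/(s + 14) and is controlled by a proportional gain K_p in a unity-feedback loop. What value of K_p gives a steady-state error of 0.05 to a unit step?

K_p = 156

Steady-state error for a unit step on this type-0 loop is 1/(1 + K_p·P(0)).
P(0) = 0.1214. Require 1/(1 + K_p·0.1214) = 0.05, so 1 + 0.1214·K_p = 20.
K_p = (20 − 1)/0.1214 = 156.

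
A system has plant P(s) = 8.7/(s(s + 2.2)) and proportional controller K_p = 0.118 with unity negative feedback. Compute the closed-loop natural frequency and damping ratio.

ω_n = 1.01 rad/s, ζ = 1.09

1 + K_p·P(s) = 0 gives s² + 2.2s + 1.027 = 0.
So ω_n² = 1.027 ⇒ ω_n = 1.013 rad/s, and ζ = 2.2/(2ω_n) = 1.09.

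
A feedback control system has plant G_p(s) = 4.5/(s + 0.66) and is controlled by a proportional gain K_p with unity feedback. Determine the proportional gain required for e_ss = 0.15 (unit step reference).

Steady-state error for a unit step on this type-0 loop is 1/(1 + K_p·G_p(0)).
G_p(0) = 6.818. Require 1/(1 + K_p·6.818) = 0.15, so 1 + 6.818·K_p = 6.667.
K_p = (6.667 − 1)/6.818 = 0.831.

K_p = 0.831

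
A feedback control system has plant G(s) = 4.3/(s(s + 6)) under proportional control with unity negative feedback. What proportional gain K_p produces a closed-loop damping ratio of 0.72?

K_p = 4.04

Closed-loop characteristic equation: s² + 6s + K_p·4.3 = 0.
So ω_n = √(4.3K_p) and 2ζω_n = 6, giving ζ = 6/(2√(4.3K_p)).
Setting ζ = 0.72: √(4.3K_p) = 6/(2·0.72) = 4.167, so K_p = 17.36/4.3 = 4.04.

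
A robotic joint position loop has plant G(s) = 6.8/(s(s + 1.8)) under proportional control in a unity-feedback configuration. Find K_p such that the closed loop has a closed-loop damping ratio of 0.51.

K_p = 0.458

Closed-loop characteristic equation: s² + 1.8s + K_p·6.8 = 0.
So ω_n = √(6.8K_p) and 2ζω_n = 1.8, giving ζ = 1.8/(2√(6.8K_p)).
Setting ζ = 0.51: √(6.8K_p) = 1.8/(2·0.51) = 1.765, so K_p = 3.114/6.8 = 0.458.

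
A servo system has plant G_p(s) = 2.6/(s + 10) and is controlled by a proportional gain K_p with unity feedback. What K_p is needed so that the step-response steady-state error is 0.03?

K_p = 124

The loop is type 0, so e_ss(step) = 1/(1 + K_pos) with K_pos = K_p·G_p(0).
G_p(0) = 0.26. Require 1/(1 + K_p·0.26) = 0.03, so 1 + 0.26·K_p = 33.33.
K_p = (33.33 − 1)/0.26 = 124.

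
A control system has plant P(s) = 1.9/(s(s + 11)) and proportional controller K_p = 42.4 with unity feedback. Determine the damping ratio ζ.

ζ = 0.613

With unity feedback the closed-loop characteristic equation is s² + 11s + 42.4·1.9 = s² + 11s + 80.56 = 0.
Matching s² + 2ζω_n s + ω_n²: ω_n = √80.56 = 8.976 rad/s and 2ζω_n = 11, so ζ = 11/(2·8.976) = 0.613.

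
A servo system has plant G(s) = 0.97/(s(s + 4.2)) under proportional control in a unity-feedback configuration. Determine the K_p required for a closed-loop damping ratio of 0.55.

Closed-loop characteristic equation: s² + 4.2s + K_p·0.97 = 0.
So ω_n = √(0.97K_p) and 2ζω_n = 4.2, giving ζ = 4.2/(2√(0.97K_p)).
Setting ζ = 0.55: √(0.97K_p) = 4.2/(2·0.55) = 3.818, so K_p = 14.58/0.97 = 15.

K_p = 15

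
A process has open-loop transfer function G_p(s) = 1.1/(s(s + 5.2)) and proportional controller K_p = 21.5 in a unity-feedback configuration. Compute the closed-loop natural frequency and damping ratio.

ω_n = 4.86 rad/s, ζ = 0.535

The closed-loop denominator is s(s+5.2) + 21.5·1.1 = s² + 5.2s + 23.65.
Matching s² + 2ζω_n s + ω_n²: ω_n = √23.65 = 4.863 rad/s and 2ζω_n = 5.2, so ζ = 5.2/(2·4.863) = 0.535.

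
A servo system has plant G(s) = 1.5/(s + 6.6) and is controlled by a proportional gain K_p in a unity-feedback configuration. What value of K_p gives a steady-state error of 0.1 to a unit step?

K_p = 39.6

The loop is type 0, so e_ss(step) = 1/(1 + K_pos) with K_pos = K_p·G(0).
G(0) = 0.2273. Require 1/(1 + K_p·0.2273) = 0.1, so 1 + 0.2273·K_p = 10.
K_p = (10 − 1)/0.2273 = 39.6.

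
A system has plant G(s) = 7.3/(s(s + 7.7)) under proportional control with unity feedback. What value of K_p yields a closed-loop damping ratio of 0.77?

K_p = 3.42

Closed-loop characteristic equation: s² + 7.7s + K_p·7.3 = 0.
So ω_n = √(7.3K_p) and 2ζω_n = 7.7, giving ζ = 7.7/(2√(7.3K_p)).
Setting ζ = 0.77: √(7.3K_p) = 7.7/(2·0.77) = 5, so K_p = 25/7.3 = 3.42.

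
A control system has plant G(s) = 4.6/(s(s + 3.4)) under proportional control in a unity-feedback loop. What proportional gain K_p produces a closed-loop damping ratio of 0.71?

Closed-loop characteristic equation: s² + 3.4s + K_p·4.6 = 0.
So ω_n = √(4.6K_p) and 2ζω_n = 3.4, giving ζ = 3.4/(2√(4.6K_p)).
Setting ζ = 0.71: √(4.6K_p) = 3.4/(2·0.71) = 2.394, so K_p = 5.733/4.6 = 1.25.

K_p = 1.25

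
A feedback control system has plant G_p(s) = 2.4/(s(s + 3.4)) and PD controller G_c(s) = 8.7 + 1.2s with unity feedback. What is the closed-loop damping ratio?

ζ = 0.687

Forward path: (8.7 + 1.2s)·2.4/(s(s+3.4)). The closed-loop characteristic equation is s² + (3.4 + 2.4·1.2)s + 2.4·8.7 = 0.
That is s² + 6.28s + 20.88 = 0, so ω_n = 4.569 rad/s and ζ = 6.28/(2·4.569) = 0.6872.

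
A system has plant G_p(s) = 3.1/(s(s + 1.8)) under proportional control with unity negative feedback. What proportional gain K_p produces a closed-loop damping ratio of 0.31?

Closed-loop characteristic equation: s² + 1.8s + K_p·3.1 = 0.
So ω_n = √(3.1K_p) and 2ζω_n = 1.8, giving ζ = 1.8/(2√(3.1K_p)).
Setting ζ = 0.31: √(3.1K_p) = 1.8/(2·0.31) = 2.903, so K_p = 8.429/3.1 = 2.72.

K_p = 2.72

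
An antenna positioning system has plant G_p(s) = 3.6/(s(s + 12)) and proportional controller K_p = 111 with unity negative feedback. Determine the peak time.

The closed-loop denominator s² + 12s + 399.6 gives ω_n = √399.6 = 19.99 and ζ = 12/(2ω_n) = 0.3002.
Damped frequency ω_d = ω_n√(1−ζ²) = 19.07 rad/s, so peak time T_p = π/ω_d = 0.165 s.

T_p = 0.165 s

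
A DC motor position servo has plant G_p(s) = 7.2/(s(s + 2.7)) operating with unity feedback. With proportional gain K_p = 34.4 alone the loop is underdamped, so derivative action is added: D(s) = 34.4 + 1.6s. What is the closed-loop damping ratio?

Forward path: (34.4 + 1.6s)·7.2/(s(s+2.7)). The closed-loop characteristic equation is s² + (2.7 + 7.2·1.6)s + 7.2·34.4 = 0.
That is s² + 14.22s + 247.7 = 0, so ω_n = 15.74 rad/s and ζ = 14.22/(2·15.74) = 0.4518.

ζ = 0.452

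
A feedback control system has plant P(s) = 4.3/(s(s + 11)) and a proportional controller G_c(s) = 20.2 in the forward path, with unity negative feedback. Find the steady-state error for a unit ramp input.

The loop has one pole at the origin (type 1). Velocity error constant K_v = lim_{s→0} s·G_c(s)P(s) = 20.2·4.3/11 = 7.896.
Steady-state error to a unit ramp: e_ss = 1/K_v = 0.127.

0.127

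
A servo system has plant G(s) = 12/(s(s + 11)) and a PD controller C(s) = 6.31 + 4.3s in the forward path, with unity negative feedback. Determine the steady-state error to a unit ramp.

0.145

The loop has one pole at the origin (type 1). Velocity error constant K_v = lim_{s→0} s·C(s)G(s) = 6.31·12/11 = 6.884.
Steady-state error to a unit ramp: e_ss = 1/K_v = 0.145.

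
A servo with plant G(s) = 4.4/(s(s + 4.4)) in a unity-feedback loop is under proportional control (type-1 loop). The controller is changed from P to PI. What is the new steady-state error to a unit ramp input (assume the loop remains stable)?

0

The integrator raises the loop to type 2, so K_v → ∞ and e_ss to a ramp is zero.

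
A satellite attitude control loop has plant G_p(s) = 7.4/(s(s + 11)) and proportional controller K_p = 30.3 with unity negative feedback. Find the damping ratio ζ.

ζ = 0.367

With unity feedback the closed-loop characteristic equation is s² + 11s + 30.3·7.4 = s² + 11s + 224.2 = 0.
So ω_n² = 224.2 ⇒ ω_n = 14.97 rad/s, and ζ = 11/(2ω_n) = 0.367.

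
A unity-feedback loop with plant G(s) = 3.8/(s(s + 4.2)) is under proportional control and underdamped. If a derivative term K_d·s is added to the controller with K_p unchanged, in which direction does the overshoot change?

With PD the characteristic equation becomes s² + (a + K·K_d)s + K·K_p = 0; the damping term grows, ζ rises, overshoot falls.

decrease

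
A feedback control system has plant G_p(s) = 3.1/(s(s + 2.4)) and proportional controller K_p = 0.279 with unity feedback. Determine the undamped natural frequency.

The closed-loop denominator is s(s+2.4) + 0.279·3.1 = s² + 2.4s + 0.8649.
So ω_n² = 0.8649 ⇒ ω_n = 0.93 rad/s, and ζ = 2.4/(2ω_n) = 1.29.

ω_n = 0.93 rad/s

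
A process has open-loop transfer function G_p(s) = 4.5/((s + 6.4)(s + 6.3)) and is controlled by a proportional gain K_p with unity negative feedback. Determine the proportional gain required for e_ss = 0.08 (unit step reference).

K_p = 103

The loop is type 0, so e_ss(step) = 1/(1 + K_pos) with K_pos = K_p·G_p(0).
G_p(0) = 0.1116. Require 1/(1 + K_p·0.1116) = 0.08, so 1 + 0.1116·K_p = 12.5.
K_p = (12.5 − 1)/0.1116 = 103.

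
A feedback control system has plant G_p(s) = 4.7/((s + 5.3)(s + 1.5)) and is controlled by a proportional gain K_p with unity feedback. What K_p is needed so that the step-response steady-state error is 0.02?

The loop is type 0, so e_ss(step) = 1/(1 + K_pos) with K_pos = K_p·G_p(0).
G_p(0) = 0.5912. Require 1/(1 + K_p·0.5912) = 0.02, so 1 + 0.5912·K_p = 50.
K_p = (50 − 1)/0.5912 = 82.9.

K_p = 82.9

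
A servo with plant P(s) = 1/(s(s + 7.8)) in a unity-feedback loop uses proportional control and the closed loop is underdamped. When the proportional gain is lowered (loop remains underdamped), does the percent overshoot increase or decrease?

decrease

ζ = 7.8/(2√(1K_p)) rises as K_p falls; higher damping means less overshoot.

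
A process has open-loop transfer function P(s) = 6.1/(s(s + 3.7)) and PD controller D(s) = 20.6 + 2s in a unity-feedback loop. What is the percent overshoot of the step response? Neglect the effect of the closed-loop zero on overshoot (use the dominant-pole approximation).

Forward path: (20.6 + 2s)·6.1/(s(s+3.7)). The closed-loop characteristic equation is s² + (3.7 + 6.1·2)s + 6.1·20.6 = 0.
That is s² + 15.9s + 125.7 = 0, so ω_n = 11.21 rad/s and ζ = 15.9/(2·11.21) = 0.7092.
%OS = 100·exp(−πζ/√(1−ζ²)) = 4.24%.

4.24%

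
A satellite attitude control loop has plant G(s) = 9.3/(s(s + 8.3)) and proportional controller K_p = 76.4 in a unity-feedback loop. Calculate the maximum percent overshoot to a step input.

Closed-loop characteristic equation: s² + 8.3s + 710.5 = 0, so ω_n = 26.66 rad/s and ζ = 8.3/(2·26.66) = 0.1557.
%OS = 100·exp(−πζ/√(1−ζ²)) = 100·exp(−π·0.1557/√0.9758) = 60.9%.

60.9%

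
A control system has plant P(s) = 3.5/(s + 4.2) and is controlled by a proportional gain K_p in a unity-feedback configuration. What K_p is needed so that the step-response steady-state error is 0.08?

For a type-0 loop with proportional control, e_ss = 1/(1 + K_p·P(0)).
P(0) = 0.8333. Require 1/(1 + K_p·0.8333) = 0.08, so 1 + 0.8333·K_p = 12.5.
K_p = (12.5 − 1)/0.8333 = 13.8.

K_p = 13.8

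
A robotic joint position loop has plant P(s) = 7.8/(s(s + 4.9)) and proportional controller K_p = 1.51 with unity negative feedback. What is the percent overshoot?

The closed-loop denominator s² + 4.9s + 11.78 gives ω_n = √11.78 = 3.432 and ζ = 4.9/(2ω_n) = 0.7139.
%OS = 100·exp(−πζ/√(1−ζ²)) = 100·exp(−π·0.7139/√0.4904) = 4.07%.

4.07%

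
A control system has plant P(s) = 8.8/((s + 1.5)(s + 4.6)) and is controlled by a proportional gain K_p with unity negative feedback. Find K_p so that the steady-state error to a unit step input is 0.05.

K_p = 14.9

The loop is type 0, so e_ss(step) = 1/(1 + K_pos) with K_pos = K_p·P(0).
P(0) = 1.275. Require 1/(1 + K_p·1.275) = 0.05, so 1 + 1.275·K_p = 20.
K_p = (20 − 1)/1.275 = 14.9.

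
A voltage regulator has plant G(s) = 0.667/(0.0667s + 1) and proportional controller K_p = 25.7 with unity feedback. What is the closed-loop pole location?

s = -272

Closed loop: T(s) = K_p·G/(1+K_p·G) = 17.14/(0.0667s + 1 + 17.14), with pole at s = −(1 + 17.14)/0.0667 = −272.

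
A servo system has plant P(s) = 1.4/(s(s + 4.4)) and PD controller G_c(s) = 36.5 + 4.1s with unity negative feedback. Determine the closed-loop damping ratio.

ζ = 0.709

Forward path: (36.5 + 4.1s)·1.4/(s(s+4.4)). The closed-loop characteristic equation is s² + (4.4 + 1.4·4.1)s + 1.4·36.5 = 0.
That is s² + 10.14s + 51.1 = 0, so ω_n = 7.148 rad/s and ζ = 10.14/(2·7.148) = 0.7092.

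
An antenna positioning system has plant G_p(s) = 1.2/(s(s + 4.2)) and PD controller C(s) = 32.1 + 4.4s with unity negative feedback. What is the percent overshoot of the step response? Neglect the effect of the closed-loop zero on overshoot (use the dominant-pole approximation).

Forward path: (32.1 + 4.4s)·1.2/(s(s+4.2)). The closed-loop characteristic equation is s² + (4.2 + 1.2·4.4)s + 1.2·32.1 = 0.
That is s² + 9.48s + 38.52 = 0, so ω_n = 6.206 rad/s and ζ = 9.48/(2·6.206) = 0.7637.
%OS = 100·exp(−πζ/√(1−ζ²)) = 2.43%.

2.43%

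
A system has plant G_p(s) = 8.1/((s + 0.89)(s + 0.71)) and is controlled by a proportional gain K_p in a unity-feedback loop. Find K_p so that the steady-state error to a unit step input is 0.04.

The loop is type 0, so e_ss(step) = 1/(1 + K_pos) with K_pos = K_p·G_p(0).
G_p(0) = 12.82. Require 1/(1 + K_p·12.82) = 0.04, so 1 + 12.82·K_p = 25.
K_p = (25 − 1)/12.82 = 1.87.

K_p = 1.87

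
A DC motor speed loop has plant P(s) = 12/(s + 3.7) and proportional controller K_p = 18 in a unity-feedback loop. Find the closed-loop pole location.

s = -219.7

Closed-loop transfer function: T(s) = K_p·P(s)/(1 + K_p·P(s)) = 216/(s + 3.7 + 216) = 216/(s + 219.7).
The closed-loop pole is at s = −219.7.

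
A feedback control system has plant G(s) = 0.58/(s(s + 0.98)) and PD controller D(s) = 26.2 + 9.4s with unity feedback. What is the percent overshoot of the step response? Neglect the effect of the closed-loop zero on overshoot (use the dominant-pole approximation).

Forward path: (26.2 + 9.4s)·0.58/(s(s+0.98)). The closed-loop characteristic equation is s² + (0.98 + 0.58·9.4)s + 0.58·26.2 = 0.
That is s² + 6.432s + 15.2 = 0, so ω_n = 3.898 rad/s and ζ = 6.432/(2·3.898) = 0.825.
%OS = 100·exp(−πζ/√(1−ζ²)) = 1.02%.

1.02%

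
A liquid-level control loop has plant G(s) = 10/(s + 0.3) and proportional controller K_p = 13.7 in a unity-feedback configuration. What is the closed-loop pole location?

Closed-loop transfer function: T(s) = K_p·G(s)/(1 + K_p·G(s)) = 137/(s + 0.3 + 137) = 137/(s + 137.3).
The closed-loop pole is at s = −137.3.

s = -137.3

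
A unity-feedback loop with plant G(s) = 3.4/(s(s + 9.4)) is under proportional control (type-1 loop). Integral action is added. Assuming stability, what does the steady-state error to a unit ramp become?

The integrator raises the loop to type 2, so K_v → ∞ and e_ss to a ramp is zero.

0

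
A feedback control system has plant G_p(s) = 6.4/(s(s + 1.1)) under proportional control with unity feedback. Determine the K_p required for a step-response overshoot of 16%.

From %OS = 100·exp(−πζ/√(1−ζ²)) = 16%, ζ = −ln(0.16)/√(π²+ln²(0.16)) = 0.5039.
Characteristic equation s² + 1.1s + 6.4K_p = 0 gives ζ = 1.1/(2√(6.4K_p)).
Setting ζ = 0.5039: √(6.4K_p) = 1.1/(2·0.5039) = 1.092, so K_p = 1.191/6.4 = 0.186.

K_p = 0.186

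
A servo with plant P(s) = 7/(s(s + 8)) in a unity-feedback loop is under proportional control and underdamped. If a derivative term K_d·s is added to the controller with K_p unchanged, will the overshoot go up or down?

With PD the characteristic equation becomes s² + (a + K·K_d)s + K·K_p = 0; the damping term grows, ζ rises, overshoot falls.

decrease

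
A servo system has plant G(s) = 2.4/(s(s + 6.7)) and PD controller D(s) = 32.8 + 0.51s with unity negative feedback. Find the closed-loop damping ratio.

ζ = 0.447

Forward path: (32.8 + 0.51s)·2.4/(s(s+6.7)). The closed-loop characteristic equation is s² + (6.7 + 2.4·0.51)s + 2.4·32.8 = 0.
That is s² + 7.924s + 78.72 = 0, so ω_n = 8.872 rad/s and ζ = 7.924/(2·8.872) = 0.4466.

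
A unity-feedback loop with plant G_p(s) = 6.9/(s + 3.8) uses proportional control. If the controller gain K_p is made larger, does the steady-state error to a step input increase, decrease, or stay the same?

The position error constant K_pos = K_p·G_p(0) grows with K_p, and e_ss = 1/(1+K_pos) falls.

decrease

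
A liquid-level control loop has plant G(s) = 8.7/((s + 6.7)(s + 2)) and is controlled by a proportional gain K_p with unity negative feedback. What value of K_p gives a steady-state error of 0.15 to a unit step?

The loop is type 0, so e_ss(step) = 1/(1 + K_pos) with K_pos = K_p·G(0).
G(0) = 0.6493. Require 1/(1 + K_p·0.6493) = 0.15, so 1 + 0.6493·K_p = 6.667.
K_p = (6.667 − 1)/0.6493 = 8.73.

K_p = 8.73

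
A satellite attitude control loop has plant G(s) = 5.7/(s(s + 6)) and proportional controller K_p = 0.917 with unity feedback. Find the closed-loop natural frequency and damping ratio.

With unity feedback the closed-loop characteristic equation is s² + 6s + 0.917·5.7 = s² + 6s + 5.227 = 0.
So ω_n² = 5.227 ⇒ ω_n = 2.286 rad/s, and ζ = 6/(2ω_n) = 1.31.

ω_n = 2.29 rad/s, ζ = 1.31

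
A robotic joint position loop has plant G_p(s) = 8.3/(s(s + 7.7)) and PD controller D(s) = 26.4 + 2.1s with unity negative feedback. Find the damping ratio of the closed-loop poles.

ζ = 0.849

Forward path: (26.4 + 2.1s)·8.3/(s(s+7.7)). The closed-loop characteristic equation is s² + (7.7 + 8.3·2.1)s + 8.3·26.4 = 0.
That is s² + 25.13s + 219.1 = 0, so ω_n = 14.8 rad/s and ζ = 25.13/(2·14.8) = 0.8488.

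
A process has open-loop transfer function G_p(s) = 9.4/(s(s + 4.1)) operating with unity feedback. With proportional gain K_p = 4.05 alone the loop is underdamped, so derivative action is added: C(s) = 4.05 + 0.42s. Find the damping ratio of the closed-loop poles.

Forward path: (4.05 + 0.42s)·9.4/(s(s+4.1)). The closed-loop characteristic equation is s² + (4.1 + 9.4·0.42)s + 9.4·4.05 = 0.
That is s² + 8.048s + 38.07 = 0, so ω_n = 6.17 rad/s and ζ = 8.048/(2·6.17) = 0.6522.

ζ = 0.652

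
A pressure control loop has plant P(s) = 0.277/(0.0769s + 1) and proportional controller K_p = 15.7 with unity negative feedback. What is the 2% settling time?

T_s ≈ 0.0575 s

Closed loop: T(s) = K_p·P/(1+K_p·P) = 4.349/(0.0769s + 1 + 4.349), with pole at s = −(1 + 4.349)/0.0769 = −69.56.
τ = 1/69.56 = 0.01438 s, so 2% settling time ≈ 4τ = 0.0575 s.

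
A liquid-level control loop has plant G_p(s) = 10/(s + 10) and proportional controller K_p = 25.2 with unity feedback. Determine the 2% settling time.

Closed-loop transfer function: T(s) = K_p·G_p(s)/(1 + K_p·G_p(s)) = 252/(s + 10 + 252) = 252/(s + 262).
Time constant τ = 1/262 = 0.003817 s, so the 2% settling time is about 4τ = 0.0153 s.

T_s ≈ 0.0153 s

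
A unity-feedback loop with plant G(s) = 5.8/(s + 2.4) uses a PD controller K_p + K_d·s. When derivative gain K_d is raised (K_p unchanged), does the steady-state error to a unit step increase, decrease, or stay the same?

K_d affects only the transient (the s-coefficient); the DC loop gain, and hence e_ss, depends only on K_p.

unchanged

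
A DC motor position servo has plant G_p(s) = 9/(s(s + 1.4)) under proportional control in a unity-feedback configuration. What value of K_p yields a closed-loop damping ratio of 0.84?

Closed-loop characteristic equation: s² + 1.4s + K_p·9 = 0.
So ω_n = √(9K_p) and 2ζω_n = 1.4, giving ζ = 1.4/(2√(9K_p)).
Setting ζ = 0.84: √(9K_p) = 1.4/(2·0.84) = 0.8333, so K_p = 0.6944/9 = 0.0772.

K_p = 0.0772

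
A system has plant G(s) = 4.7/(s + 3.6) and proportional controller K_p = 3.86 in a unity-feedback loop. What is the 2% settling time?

T_s ≈ 0.184 s

Closed-loop transfer function: T(s) = K_p·G(s)/(1 + K_p·G(s)) = 18.14/(s + 3.6 + 18.14) = 18.14/(s + 21.74).
Time constant τ = 1/21.74 = 0.04599 s, so the 2% settling time is about 4τ = 0.184 s.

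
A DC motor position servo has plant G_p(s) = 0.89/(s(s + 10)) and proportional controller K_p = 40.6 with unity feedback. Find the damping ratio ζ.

ζ = 0.832

The closed-loop denominator is s(s+10) + 40.6·0.89 = s² + 10s + 36.13.
Matching s² + 2ζω_n s + ω_n²: ω_n = √36.13 = 6.011 rad/s and 2ζω_n = 10, so ζ = 10/(2·6.011) = 0.832.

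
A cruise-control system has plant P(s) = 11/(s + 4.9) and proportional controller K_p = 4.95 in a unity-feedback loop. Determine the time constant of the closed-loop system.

Closed-loop transfer function: T(s) = K_p·P(s)/(1 + K_p·P(s)) = 54.45/(s + 4.9 + 54.45) = 54.45/(s + 59.35).
Time constant τ = 1/59.35 = 0.0168 s.

τ = 0.0168 s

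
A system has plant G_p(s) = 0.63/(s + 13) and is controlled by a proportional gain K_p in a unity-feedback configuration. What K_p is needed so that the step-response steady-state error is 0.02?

For a type-0 loop with proportional control, e_ss = 1/(1 + K_p·G_p(0)).
G_p(0) = 0.04846. Require 1/(1 + K_p·0.04846) = 0.02, so 1 + 0.04846·K_p = 50.
K_p = (50 − 1)/0.04846 = 1010.

K_p = 1010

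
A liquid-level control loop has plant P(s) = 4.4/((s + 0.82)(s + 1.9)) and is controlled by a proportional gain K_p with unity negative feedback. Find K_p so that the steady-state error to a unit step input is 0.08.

K_p = 4.07

Steady-state error for a unit step on this type-0 loop is 1/(1 + K_p·P(0)).
P(0) = 2.824. Require 1/(1 + K_p·2.824) = 0.08, so 1 + 2.824·K_p = 12.5.
K_p = (12.5 − 1)/2.824 = 4.07.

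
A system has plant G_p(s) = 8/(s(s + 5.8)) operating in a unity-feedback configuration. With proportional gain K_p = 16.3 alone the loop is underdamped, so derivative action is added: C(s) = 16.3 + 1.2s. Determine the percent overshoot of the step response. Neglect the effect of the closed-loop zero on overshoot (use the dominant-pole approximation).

Forward path: (16.3 + 1.2s)·8/(s(s+5.8)). The closed-loop characteristic equation is s² + (5.8 + 8·1.2)s + 8·16.3 = 0.
That is s² + 15.4s + 130.4 = 0, so ω_n = 11.42 rad/s and ζ = 15.4/(2·11.42) = 0.6743.
%OS = 100·exp(−πζ/√(1−ζ²)) = 5.68%.

5.68%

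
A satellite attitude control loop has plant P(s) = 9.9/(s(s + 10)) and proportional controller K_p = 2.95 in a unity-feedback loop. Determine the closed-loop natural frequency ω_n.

The closed-loop denominator is s(s+10) + 2.95·9.9 = s² + 10s + 29.21.
So ω_n² = 29.21 ⇒ ω_n = 5.404 rad/s, and ζ = 10/(2ω_n) = 0.925.

ω_n = 5.4 rad/s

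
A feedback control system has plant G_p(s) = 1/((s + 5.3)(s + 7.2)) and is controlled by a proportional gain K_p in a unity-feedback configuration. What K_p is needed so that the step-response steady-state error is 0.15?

K_p = 216

The loop is type 0, so e_ss(step) = 1/(1 + K_pos) with K_pos = K_p·G_p(0).
G_p(0) = 0.02621. Require 1/(1 + K_p·0.02621) = 0.15, so 1 + 0.02621·K_p = 6.667.
K_p = (6.667 − 1)/0.02621 = 216.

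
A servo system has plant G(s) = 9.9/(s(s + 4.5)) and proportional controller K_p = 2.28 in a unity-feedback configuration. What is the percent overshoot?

18.5%

From 1 + K_pG(s) = 0: s² + 4.5s + 22.57 = 0 ⇒ ω_n = 4.751, ζ = 0.4736.
%OS = 100·exp(−πζ/√(1−ζ²)) = 100·exp(−π·0.4736/√0.7757) = 18.5%.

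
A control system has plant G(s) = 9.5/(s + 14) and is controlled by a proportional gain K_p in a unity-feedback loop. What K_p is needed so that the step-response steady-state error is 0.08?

For a type-0 loop with proportional control, e_ss = 1/(1 + K_p·G(0)).
G(0) = 0.6786. Require 1/(1 + K_p·0.6786) = 0.08, so 1 + 0.6786·K_p = 12.5.
K_p = (12.5 − 1)/0.6786 = 16.9.

K_p = 16.9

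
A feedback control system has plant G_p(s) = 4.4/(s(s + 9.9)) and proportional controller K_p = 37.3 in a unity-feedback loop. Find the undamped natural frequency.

ω_n = 12.8 rad/s

The closed-loop denominator is s(s+9.9) + 37.3·4.4 = s² + 9.9s + 164.1.
Matching s² + 2ζω_n s + ω_n²: ω_n = √164.1 = 12.81 rad/s and 2ζω_n = 9.9, so ζ = 9.9/(2·12.81) = 0.386.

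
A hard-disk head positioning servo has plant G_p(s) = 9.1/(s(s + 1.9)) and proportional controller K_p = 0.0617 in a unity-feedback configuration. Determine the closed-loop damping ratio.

With unity feedback the closed-loop characteristic equation is s² + 1.9s + 0.0617·9.1 = s² + 1.9s + 0.5615 = 0.
So ω_n² = 0.5615 ⇒ ω_n = 0.7493 rad/s, and ζ = 1.9/(2ω_n) = 1.27.

ζ = 1.27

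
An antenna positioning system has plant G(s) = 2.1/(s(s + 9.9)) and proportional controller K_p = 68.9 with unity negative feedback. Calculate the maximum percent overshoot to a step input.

24.2%

From 1 + K_pG(s) = 0: s² + 9.9s + 144.7 = 0 ⇒ ω_n = 12.03, ζ = 0.4115.
%OS = 100·exp(−πζ/√(1−ζ²)) = 100·exp(−π·0.4115/√0.8307) = 24.2%.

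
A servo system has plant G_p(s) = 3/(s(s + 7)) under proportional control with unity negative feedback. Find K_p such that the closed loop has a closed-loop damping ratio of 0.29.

K_p = 48.6

Closed-loop characteristic equation: s² + 7s + K_p·3 = 0.
So ω_n = √(3K_p) and 2ζω_n = 7, giving ζ = 7/(2√(3K_p)).
Setting ζ = 0.29: √(3K_p) = 7/(2·0.29) = 12.07, so K_p = 145.7/3 = 48.6.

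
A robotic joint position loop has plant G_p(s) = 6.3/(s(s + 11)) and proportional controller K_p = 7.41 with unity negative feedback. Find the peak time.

T_p = 0.775 s

The closed-loop denominator s² + 11s + 46.68 gives ω_n = √46.68 = 6.832 and ζ = 11/(2ω_n) = 0.805.
Damped frequency ω_d = ω_n√(1−ζ²) = 4.054 rad/s, so peak time T_p = π/ω_d = 0.775 s.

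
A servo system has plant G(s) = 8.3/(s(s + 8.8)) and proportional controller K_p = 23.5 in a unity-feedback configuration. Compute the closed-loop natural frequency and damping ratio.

ω_n = 14 rad/s, ζ = 0.315

The closed-loop denominator is s(s+8.8) + 23.5·8.3 = s² + 8.8s + 195.1.
So ω_n² = 195.1 ⇒ ω_n = 13.97 rad/s, and ζ = 8.8/(2ω_n) = 0.315.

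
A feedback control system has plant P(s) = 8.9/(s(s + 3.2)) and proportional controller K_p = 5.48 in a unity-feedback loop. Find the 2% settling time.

From 1 + K_pP(s) = 0: s² + 3.2s + 48.77 = 0 ⇒ ω_n = 6.984, ζ = 0.2291.
2% settling time T_s ≈ 4/(ζω_n) = 4/1.6 = 2.5 s.

T_s ≈ 2.5 s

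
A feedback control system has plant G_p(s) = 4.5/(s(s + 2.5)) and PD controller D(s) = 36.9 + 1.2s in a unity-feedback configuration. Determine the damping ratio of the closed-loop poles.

Forward path: (36.9 + 1.2s)·4.5/(s(s+2.5)). The closed-loop characteristic equation is s² + (2.5 + 4.5·1.2)s + 4.5·36.9 = 0.
That is s² + 7.9s + 166 = 0, so ω_n = 12.89 rad/s and ζ = 7.9/(2·12.89) = 0.3065.

ζ = 0.307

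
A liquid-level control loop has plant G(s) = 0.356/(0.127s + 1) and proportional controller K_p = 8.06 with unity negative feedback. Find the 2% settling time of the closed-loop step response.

T_s ≈ 0.131 s

Closed loop: T(s) = K_p·G/(1+K_p·G) = 2.869/(0.127s + 1 + 2.869), with pole at s = −(1 + 2.869)/0.127 = −30.47.
τ = 1/30.47 = 0.03282 s, so 2% settling time ≈ 4τ = 0.131 s.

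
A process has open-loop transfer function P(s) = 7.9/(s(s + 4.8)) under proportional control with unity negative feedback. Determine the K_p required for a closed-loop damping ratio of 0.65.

K_p = 1.73

Closed-loop characteristic equation: s² + 4.8s + K_p·7.9 = 0.
So ω_n = √(7.9K_p) and 2ζω_n = 4.8, giving ζ = 4.8/(2√(7.9K_p)).
Setting ζ = 0.65: √(7.9K_p) = 4.8/(2·0.65) = 3.692, so K_p = 13.63/7.9 = 1.73.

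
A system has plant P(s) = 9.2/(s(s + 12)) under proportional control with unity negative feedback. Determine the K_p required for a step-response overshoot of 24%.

From %OS = 100·exp(−πζ/√(1−ζ²)) = 24%, ζ = −ln(0.24)/√(π²+ln²(0.24)) = 0.4136.
Characteristic equation s² + 12s + 9.2K_p = 0 gives ζ = 12/(2√(9.2K_p)).
Setting ζ = 0.4136: √(9.2K_p) = 12/(2·0.4136) = 14.51, so K_p = 210.5/9.2 = 22.9.

K_p = 22.9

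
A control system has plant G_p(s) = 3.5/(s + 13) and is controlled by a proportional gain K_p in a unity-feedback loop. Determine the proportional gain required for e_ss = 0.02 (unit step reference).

K_p = 182

Steady-state error for a unit step on this type-0 loop is 1/(1 + K_p·G_p(0)).
G_p(0) = 0.2692. Require 1/(1 + K_p·0.2692) = 0.02, so 1 + 0.2692·K_p = 50.
K_p = (50 − 1)/0.2692 = 182.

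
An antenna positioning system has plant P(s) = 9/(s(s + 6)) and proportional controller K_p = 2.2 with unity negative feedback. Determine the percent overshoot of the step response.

5.68%

From 1 + K_pP(s) = 0: s² + 6s + 19.8 = 0 ⇒ ω_n = 4.45, ζ = 0.6742.
%OS = 100·exp(−πζ/√(1−ζ²)) = 100·exp(−π·0.6742/√0.5455) = 5.68%.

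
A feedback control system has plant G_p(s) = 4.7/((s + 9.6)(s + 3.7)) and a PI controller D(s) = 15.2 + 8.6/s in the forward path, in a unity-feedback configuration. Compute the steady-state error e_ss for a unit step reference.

0

The open loop D(s)G_p(s) has a pole at the origin (type 1), so the static position error constant is infinite and e_ss = 1/(1+∞) = 0.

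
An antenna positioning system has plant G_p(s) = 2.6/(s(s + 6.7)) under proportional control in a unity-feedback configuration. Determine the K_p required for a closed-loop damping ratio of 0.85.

K_p = 5.97

Closed-loop characteristic equation: s² + 6.7s + K_p·2.6 = 0.
So ω_n = √(2.6K_p) and 2ζω_n = 6.7, giving ζ = 6.7/(2√(2.6K_p)).
Setting ζ = 0.85: √(2.6K_p) = 6.7/(2·0.85) = 3.941, so K_p = 15.53/2.6 = 5.97.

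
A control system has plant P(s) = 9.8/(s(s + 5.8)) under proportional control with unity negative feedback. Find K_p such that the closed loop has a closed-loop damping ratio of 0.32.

Closed-loop characteristic equation: s² + 5.8s + K_p·9.8 = 0.
So ω_n = √(9.8K_p) and 2ζω_n = 5.8, giving ζ = 5.8/(2√(9.8K_p)).
Setting ζ = 0.32: √(9.8K_p) = 5.8/(2·0.32) = 9.062, so K_p = 82.13/9.8 = 8.38.

K_p = 8.38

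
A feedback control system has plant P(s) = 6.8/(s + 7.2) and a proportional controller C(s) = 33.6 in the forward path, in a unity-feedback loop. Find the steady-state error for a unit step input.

0.0305

The loop is type 0. Static position error constant K_pos = C(0)·P(0) = 33.6·0.9444 = 31.73.
Steady-state error to a unit step: e_ss = 1/(1+K_pos) = 1/32.73 = 0.0305.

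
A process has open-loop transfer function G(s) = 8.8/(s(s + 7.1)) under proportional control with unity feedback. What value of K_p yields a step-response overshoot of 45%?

K_p = 23.6

From %OS = 100·exp(−πζ/√(1−ζ²)) = 45%, ζ = −ln(0.45)/√(π²+ln²(0.45)) = 0.2463.
Characteristic equation s² + 7.1s + 8.8K_p = 0 gives ζ = 7.1/(2√(8.8K_p)).
Setting ζ = 0.2463: √(8.8K_p) = 7.1/(2·0.2463) = 14.41, so K_p = 207.7/8.8 = 23.6.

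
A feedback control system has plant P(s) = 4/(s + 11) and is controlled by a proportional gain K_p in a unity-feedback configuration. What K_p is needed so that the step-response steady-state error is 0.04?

The loop is type 0, so e_ss(step) = 1/(1 + K_pos) with K_pos = K_p·P(0).
P(0) = 0.3636. Require 1/(1 + K_p·0.3636) = 0.04, so 1 + 0.3636·K_p = 25.
K_p = (25 − 1)/0.3636 = 66.

K_p = 66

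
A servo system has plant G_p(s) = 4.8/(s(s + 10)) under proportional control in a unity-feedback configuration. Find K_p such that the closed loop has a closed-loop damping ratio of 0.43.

Closed-loop characteristic equation: s² + 10s + K_p·4.8 = 0.
So ω_n = √(4.8K_p) and 2ζω_n = 10, giving ζ = 10/(2√(4.8K_p)).
Setting ζ = 0.43: √(4.8K_p) = 10/(2·0.43) = 11.63, so K_p = 135.2/4.8 = 28.2.

K_p = 28.2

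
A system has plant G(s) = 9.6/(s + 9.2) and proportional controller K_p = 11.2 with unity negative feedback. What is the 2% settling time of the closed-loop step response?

Closed-loop transfer function: T(s) = K_p·G(s)/(1 + K_p·G(s)) = 107.5/(s + 9.2 + 107.5) = 107.5/(s + 116.7).
Time constant τ = 1/116.7 = 0.008568 s, so the 2% settling time is about 4τ = 0.0343 s.

T_s ≈ 0.0343 s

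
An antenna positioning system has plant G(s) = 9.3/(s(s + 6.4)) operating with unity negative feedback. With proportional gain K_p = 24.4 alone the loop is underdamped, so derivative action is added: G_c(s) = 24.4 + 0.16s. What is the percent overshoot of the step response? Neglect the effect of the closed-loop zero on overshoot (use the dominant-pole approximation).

42.6%

Forward path: (24.4 + 0.16s)·9.3/(s(s+6.4)). The closed-loop characteristic equation is s² + (6.4 + 9.3·0.16)s + 9.3·24.4 = 0.
That is s² + 7.888s + 226.9 = 0, so ω_n = 15.06 rad/s and ζ = 7.888/(2·15.06) = 0.2618.
%OS = 100·exp(−πζ/√(1−ζ²)) = 42.6%.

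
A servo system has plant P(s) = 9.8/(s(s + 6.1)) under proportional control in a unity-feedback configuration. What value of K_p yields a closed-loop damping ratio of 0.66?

K_p = 2.18

Closed-loop characteristic equation: s² + 6.1s + K_p·9.8 = 0.
So ω_n = √(9.8K_p) and 2ζω_n = 6.1, giving ζ = 6.1/(2√(9.8K_p)).
Setting ζ = 0.66: √(9.8K_p) = 6.1/(2·0.66) = 4.621, so K_p = 21.36/9.8 = 2.18.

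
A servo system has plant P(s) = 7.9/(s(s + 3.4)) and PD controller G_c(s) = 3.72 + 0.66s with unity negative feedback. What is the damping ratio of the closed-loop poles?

Forward path: (3.72 + 0.66s)·7.9/(s(s+3.4)). The closed-loop characteristic equation is s² + (3.4 + 7.9·0.66)s + 7.9·3.72 = 0.
That is s² + 8.614s + 29.39 = 0, so ω_n = 5.421 rad/s and ζ = 8.614/(2·5.421) = 0.7945.

ζ = 0.794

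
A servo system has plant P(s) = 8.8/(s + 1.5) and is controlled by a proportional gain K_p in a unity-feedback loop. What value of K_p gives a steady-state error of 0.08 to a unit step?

K_p = 1.96

Steady-state error for a unit step on this type-0 loop is 1/(1 + K_p·P(0)).
P(0) = 5.867. Require 1/(1 + K_p·5.867) = 0.08, so 1 + 5.867·K_p = 12.5.
K_p = (12.5 − 1)/5.867 = 1.96.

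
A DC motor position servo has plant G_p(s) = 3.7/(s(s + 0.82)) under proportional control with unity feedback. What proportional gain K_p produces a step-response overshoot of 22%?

From %OS = 100·exp(−πζ/√(1−ζ²)) = 22%, ζ = −ln(0.22)/√(π²+ln²(0.22)) = 0.4342.
Characteristic equation s² + 0.82s + 3.7K_p = 0 gives ζ = 0.82/(2√(3.7K_p)).
Setting ζ = 0.4342: √(3.7K_p) = 0.82/(2·0.4342) = 0.9443, so K_p = 0.8918/3.7 = 0.241.

K_p = 0.241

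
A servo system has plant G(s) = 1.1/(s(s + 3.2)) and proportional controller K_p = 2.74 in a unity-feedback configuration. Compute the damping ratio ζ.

1 + K_p·G(s) = 0 gives s² + 3.2s + 3.014 = 0.
So ω_n² = 3.014 ⇒ ω_n = 1.736 rad/s, and ζ = 3.2/(2ω_n) = 0.922.

ζ = 0.922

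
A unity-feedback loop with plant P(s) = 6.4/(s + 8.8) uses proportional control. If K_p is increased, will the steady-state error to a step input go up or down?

e_ss = 1/(1 + K_p·P(0)); a larger K_p raises the denominator, so e_ss decreases.

decrease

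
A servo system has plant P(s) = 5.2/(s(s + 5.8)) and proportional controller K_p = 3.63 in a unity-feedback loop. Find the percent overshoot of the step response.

5.98%

From 1 + K_pP(s) = 0: s² + 5.8s + 18.88 = 0 ⇒ ω_n = 4.345, ζ = 0.6675.
%OS = 100·exp(−πζ/√(1−ζ²)) = 100·exp(−π·0.6675/√0.5545) = 5.98%.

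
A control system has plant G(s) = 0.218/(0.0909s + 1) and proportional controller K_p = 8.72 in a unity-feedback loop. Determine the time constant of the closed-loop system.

Closed loop: T(s) = K_p·G/(1+K_p·G) = 1.901/(0.0909s + 1 + 1.901), with pole at s = −(1 + 1.901)/0.0909 = −31.91.
Closed-loop time constant τ = 1/31.91 = 0.0313 s.

τ = 0.0313 s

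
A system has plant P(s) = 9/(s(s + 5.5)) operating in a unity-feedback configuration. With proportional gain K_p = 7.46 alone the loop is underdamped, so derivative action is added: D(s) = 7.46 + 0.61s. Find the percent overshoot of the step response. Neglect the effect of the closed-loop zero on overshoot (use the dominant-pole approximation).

5.84%

Forward path: (7.46 + 0.61s)·9/(s(s+5.5)). The closed-loop characteristic equation is s² + (5.5 + 9·0.61)s + 9·7.46 = 0.
That is s² + 10.99s + 67.14 = 0, so ω_n = 8.194 rad/s and ζ = 10.99/(2·8.194) = 0.6706.
%OS = 100·exp(−πζ/√(1−ζ²)) = 5.84%.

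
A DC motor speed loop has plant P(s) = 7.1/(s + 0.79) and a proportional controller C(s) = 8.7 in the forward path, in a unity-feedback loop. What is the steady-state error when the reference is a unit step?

0.0126

The loop is type 0. Static position error constant K_pos = C(0)·P(0) = 8.7·8.987 = 78.19.
Steady-state error to a unit step: e_ss = 1/(1+K_pos) = 1/79.19 = 0.0126.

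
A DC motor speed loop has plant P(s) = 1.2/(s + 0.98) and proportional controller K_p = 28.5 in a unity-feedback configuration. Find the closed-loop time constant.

τ = 0.0284 s

Closed-loop transfer function: T(s) = K_p·P(s)/(1 + K_p·P(s)) = 34.2/(s + 0.98 + 34.2) = 34.2/(s + 35.18).
Time constant τ = 1/35.18 = 0.0284 s.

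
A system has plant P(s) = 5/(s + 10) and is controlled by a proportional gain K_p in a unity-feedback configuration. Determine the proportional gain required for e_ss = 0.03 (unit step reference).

For a type-0 loop with proportional control, e_ss = 1/(1 + K_p·P(0)).
P(0) = 0.5. Require 1/(1 + K_p·0.5) = 0.03, so 1 + 0.5·K_p = 33.33.
K_p = (33.33 − 1)/0.5 = 64.7.

K_p = 64.7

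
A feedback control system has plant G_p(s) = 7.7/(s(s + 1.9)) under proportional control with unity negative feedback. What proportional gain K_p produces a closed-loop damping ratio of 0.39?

Closed-loop characteristic equation: s² + 1.9s + K_p·7.7 = 0.
So ω_n = √(7.7K_p) and 2ζω_n = 1.9, giving ζ = 1.9/(2√(7.7K_p)).
Setting ζ = 0.39: √(7.7K_p) = 1.9/(2·0.39) = 2.436, so K_p = 5.934/7.7 = 0.771.

K_p = 0.771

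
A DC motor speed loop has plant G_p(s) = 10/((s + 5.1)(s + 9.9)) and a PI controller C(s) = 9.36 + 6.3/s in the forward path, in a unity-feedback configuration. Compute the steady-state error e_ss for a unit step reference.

The open loop C(s)G_p(s) has a pole at the origin (type 1), so the static position error constant is infinite and e_ss = 1/(1+∞) = 0.

0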